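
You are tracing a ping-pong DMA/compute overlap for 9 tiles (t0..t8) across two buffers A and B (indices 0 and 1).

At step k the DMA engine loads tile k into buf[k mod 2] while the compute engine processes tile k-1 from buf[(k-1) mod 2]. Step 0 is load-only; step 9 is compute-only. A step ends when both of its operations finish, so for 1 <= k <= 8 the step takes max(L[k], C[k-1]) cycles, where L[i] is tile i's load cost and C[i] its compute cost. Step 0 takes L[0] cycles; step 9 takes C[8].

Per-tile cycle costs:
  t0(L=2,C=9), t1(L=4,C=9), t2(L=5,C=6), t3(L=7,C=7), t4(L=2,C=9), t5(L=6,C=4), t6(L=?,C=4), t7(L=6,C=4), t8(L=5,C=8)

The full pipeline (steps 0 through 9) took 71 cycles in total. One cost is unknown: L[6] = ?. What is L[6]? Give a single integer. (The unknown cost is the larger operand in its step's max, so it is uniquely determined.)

L[6] = 9

step 0 = dur = L[0]=2 = 2
step 1 = dur = max(L[1]=4, C[0]=9) = 9
step 2 = dur = max(L[2]=5, C[1]=9) = 9
step 3 = dur = max(L[3]=7, C[2]=6) = 7
step 4 = dur = max(L[4]=2, C[3]=7) = 7
step 5 = dur = max(L[5]=6, C[4]=9) = 9
step 6 = dur = max(L[6]=?, C[5]=4) = L[6]  (unknown; binding)
step 7 = dur = max(L[7]=6, C[6]=4) = 6
step 8 = dur = max(L[8]=5, C[7]=4) = 5
step 9 = dur = C[8]=8 = 8
sum of known step durations = 62
dur[6] = total - known = 71 - 62 = 9
L[6] is the binding max in step 6, so L[6] = dur[6] = 9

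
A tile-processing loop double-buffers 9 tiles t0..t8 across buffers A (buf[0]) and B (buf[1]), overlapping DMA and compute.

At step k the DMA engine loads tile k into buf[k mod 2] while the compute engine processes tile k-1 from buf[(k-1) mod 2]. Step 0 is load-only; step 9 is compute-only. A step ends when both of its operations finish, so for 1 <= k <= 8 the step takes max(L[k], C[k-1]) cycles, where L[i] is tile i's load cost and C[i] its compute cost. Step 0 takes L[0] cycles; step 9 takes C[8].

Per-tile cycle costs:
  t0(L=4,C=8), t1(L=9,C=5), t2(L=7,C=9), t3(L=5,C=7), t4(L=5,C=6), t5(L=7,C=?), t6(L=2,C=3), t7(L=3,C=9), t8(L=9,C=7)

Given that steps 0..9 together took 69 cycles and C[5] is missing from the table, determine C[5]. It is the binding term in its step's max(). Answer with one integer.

step 0 → dur = L[0]=4 = 4
step 1 → dur = max(L[1]=9, C[0]=8) = 9
step 2 → dur = max(L[2]=7, C[1]=5) = 7
step 3 → dur = max(L[3]=5, C[2]=9) = 9
step 4 → dur = max(L[4]=5, C[3]=7) = 7
step 5 → dur = max(L[5]=7, C[4]=6) = 7
step 6 → dur = max(L[6]=2, C[5]=?) = C[5]  (unknown; binding)
step 7 → dur = max(L[7]=3, C[6]=3) = 3
step 8 → dur = max(L[8]=9, C[7]=9) = 9
step 9 → dur = C[8]=7 = 7
sum of known step durations = 62
dur[6] = total - known = 69 - 62 = 7
C[5] is the binding max in step 6, so C[5] = dur[6] = 7

C[5] = 7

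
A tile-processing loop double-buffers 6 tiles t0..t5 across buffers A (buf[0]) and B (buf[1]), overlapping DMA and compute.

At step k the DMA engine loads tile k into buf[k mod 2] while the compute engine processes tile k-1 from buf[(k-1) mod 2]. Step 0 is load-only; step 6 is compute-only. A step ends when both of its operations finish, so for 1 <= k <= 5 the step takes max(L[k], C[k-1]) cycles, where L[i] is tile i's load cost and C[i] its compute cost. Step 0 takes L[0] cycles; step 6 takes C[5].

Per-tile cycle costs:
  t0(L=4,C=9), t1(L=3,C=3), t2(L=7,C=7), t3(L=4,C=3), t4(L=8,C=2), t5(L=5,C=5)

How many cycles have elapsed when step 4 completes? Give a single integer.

end_cycle[4] = 35

[0] DMA t0→A (4c) ∥ CU idle ⇒ 4c, clock 4
[1] DMA t1→B (3c) ∥ CU A:t0 (9c) ⇒ 9c, clock 13
[2] DMA t2→A (7c) ∥ CU B:t1 (3c) ⇒ 7c, clock 20
[3] DMA t3→B (4c) ∥ CU A:t2 (7c) ⇒ 7c, clock 27
[4] DMA t4→A (8c) ∥ CU B:t3 (3c) ⇒ 8c, clock 35
[5] DMA t5→B (5c) ∥ CU A:t4 (2c) ⇒ 5c, clock 40
[6] DMA idle ∥ CU B:t5 (5c) ⇒ 5c, clock 45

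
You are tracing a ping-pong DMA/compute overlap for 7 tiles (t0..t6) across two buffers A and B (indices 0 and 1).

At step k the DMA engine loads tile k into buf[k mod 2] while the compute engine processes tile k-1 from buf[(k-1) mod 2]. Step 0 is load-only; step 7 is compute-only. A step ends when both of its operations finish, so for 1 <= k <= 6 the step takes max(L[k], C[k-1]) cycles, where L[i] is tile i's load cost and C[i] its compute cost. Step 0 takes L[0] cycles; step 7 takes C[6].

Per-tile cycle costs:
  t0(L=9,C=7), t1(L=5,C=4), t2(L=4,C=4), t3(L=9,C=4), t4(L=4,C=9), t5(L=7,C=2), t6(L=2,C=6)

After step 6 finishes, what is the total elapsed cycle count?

[0] DMA t0→A (9c) ∥ CU idle ⇒ 9c, clock 9
[1] DMA t1→B (5c) ∥ CU A:t0 (7c) ⇒ 7c, clock 16
[2] DMA t2→A (4c) ∥ CU B:t1 (4c) ⇒ 4c, clock 20
[3] DMA t3→B (9c) ∥ CU A:t2 (4c) ⇒ 9c, clock 29
[4] DMA t4→A (4c) ∥ CU B:t3 (4c) ⇒ 4c, clock 33
[5] DMA t5→B (7c) ∥ CU A:t4 (9c) ⇒ 9c, clock 42
[6] DMA t6→A (2c) ∥ CU B:t5 (2c) ⇒ 2c, clock 44
[7] DMA idle ∥ CU A:t6 (6c) ⇒ 6c, clock 50

end_cycle[6] = 44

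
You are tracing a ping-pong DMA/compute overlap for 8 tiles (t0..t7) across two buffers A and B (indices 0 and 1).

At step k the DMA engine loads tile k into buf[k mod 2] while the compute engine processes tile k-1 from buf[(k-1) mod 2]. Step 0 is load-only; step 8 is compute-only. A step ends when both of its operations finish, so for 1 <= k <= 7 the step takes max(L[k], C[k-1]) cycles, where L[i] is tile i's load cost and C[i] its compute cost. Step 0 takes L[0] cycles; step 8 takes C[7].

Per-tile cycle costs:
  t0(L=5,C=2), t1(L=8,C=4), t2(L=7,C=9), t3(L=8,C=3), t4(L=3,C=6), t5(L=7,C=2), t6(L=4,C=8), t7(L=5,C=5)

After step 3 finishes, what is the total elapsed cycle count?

k=0 load=t0/5c comp=- wait=5 total=5
k=1 load=t1/8c comp=t0/2c wait=8 total=13
k=2 load=t2/7c comp=t1/4c wait=7 total=20
k=3 load=t3/8c comp=t2/9c wait=9 total=29
k=4 load=t4/3c comp=t3/3c wait=3 total=32
k=5 load=t5/7c comp=t4/6c wait=7 total=39
k=6 load=t6/4c comp=t5/2c wait=4 total=43
k=7 load=t7/5c comp=t6/8c wait=8 total=51
k=8 load=- comp=t7/5c wait=5 total=56

end_cycle[3] = 29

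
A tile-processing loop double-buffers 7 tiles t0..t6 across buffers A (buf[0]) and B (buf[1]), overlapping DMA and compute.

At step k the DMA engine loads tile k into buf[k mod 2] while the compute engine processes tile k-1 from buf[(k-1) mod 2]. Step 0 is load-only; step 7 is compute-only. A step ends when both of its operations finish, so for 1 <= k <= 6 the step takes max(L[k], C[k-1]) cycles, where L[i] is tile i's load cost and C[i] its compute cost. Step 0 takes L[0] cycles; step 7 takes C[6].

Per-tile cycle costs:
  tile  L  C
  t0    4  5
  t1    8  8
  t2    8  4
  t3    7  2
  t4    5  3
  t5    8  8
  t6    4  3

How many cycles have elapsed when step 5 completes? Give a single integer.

step 0: L[0]=4 → dur=4, Σ=4 | A=load:t0 B=idle [load-only]
step 1: L[1]=8 C[0]=5 → dur=8, Σ=12 | A=compute:t0 B=load:t1 [load-bound]
step 2: L[2]=8 C[1]=8 → dur=8, Σ=20 | A=load:t2 B=compute:t1 [tied]
step 3: L[3]=7 C[2]=4 → dur=7, Σ=27 | A=compute:t2 B=load:t3 [load-bound]
step 4: L[4]=5 C[3]=2 → dur=5, Σ=32 | A=load:t4 B=compute:t3 [load-bound]
step 5: L[5]=8 C[4]=3 → dur=8, Σ=40 | A=compute:t4 B=load:t5 [load-bound]
step 6: L[6]=4 C[5]=8 → dur=8, Σ=48 | A=load:t6 B=compute:t5 [compute-bound]
step 7: C[6]=3 → dur=3, Σ=51 | A=compute:t6 B=idle [compute-only]

end_cycle[5] = 40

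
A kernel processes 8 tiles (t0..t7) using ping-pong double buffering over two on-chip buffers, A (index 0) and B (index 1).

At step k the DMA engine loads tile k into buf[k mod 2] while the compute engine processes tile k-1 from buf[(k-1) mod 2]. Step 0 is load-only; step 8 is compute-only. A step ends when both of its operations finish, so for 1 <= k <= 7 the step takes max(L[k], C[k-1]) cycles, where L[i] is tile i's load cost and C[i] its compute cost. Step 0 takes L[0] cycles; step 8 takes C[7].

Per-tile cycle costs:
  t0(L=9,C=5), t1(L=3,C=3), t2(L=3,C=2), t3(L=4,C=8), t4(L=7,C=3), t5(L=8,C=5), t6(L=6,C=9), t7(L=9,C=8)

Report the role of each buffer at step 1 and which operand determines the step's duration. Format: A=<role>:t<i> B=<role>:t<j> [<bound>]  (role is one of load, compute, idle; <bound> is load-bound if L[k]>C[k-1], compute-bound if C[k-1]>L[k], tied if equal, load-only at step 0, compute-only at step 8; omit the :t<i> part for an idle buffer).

  0. 9=9c; end=9; A:t0 B:-
  1. max(3,5)=5c; end=14; A:t0 B:t1
  2. max(3,3)=3c; end=17; A:t2 B:t1
  3. max(4,2)=4c; end=21; A:t2 B:t3
  4. max(7,8)=8c; end=29; A:t4 B:t3
  5. max(8,3)=8c; end=37; A:t4 B:t5
  6. max(6,5)=6c; end=43; A:t6 B:t5
  7. max(9,9)=9c; end=52; A:t6 B:t7
  8. 8=8c; end=60; A:t6 B:t7

step 1: A=compute:t0 B=load:t1 [compute-bound]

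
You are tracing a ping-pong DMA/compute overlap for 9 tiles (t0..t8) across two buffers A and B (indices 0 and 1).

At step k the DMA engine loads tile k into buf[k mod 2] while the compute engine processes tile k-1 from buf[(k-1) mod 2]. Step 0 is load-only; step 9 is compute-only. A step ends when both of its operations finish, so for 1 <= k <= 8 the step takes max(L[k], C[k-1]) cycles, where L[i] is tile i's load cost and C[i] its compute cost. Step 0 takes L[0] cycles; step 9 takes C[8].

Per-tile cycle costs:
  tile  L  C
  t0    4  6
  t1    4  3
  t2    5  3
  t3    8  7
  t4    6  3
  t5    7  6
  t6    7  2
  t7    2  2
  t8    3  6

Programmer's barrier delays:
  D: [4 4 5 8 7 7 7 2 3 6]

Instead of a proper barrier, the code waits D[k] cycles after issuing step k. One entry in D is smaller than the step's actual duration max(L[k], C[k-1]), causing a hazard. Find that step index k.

[0] required=L[0]=4=4 vs D=4 ok
[1] required=max(L[1]=4,C[0]=6)=6 vs D=4 SHORT
[2] required=max(L[2]=5,C[1]=3)=5 vs D=5 ok
[3] required=max(L[3]=8,C[2]=3)=8 vs D=8 ok
[4] required=max(L[4]=6,C[3]=7)=7 vs D=7 ok
[5] required=max(L[5]=7,C[4]=3)=7 vs D=7 ok
[6] required=max(L[6]=7,C[5]=6)=7 vs D=7 ok
[7] required=max(L[7]=2,C[6]=2)=2 vs D=2 ok
[8] required=max(L[8]=3,C[7]=2)=3 vs D=3 ok
[9] required=C[8]=6=6 vs D=6 ok

hazard at step 1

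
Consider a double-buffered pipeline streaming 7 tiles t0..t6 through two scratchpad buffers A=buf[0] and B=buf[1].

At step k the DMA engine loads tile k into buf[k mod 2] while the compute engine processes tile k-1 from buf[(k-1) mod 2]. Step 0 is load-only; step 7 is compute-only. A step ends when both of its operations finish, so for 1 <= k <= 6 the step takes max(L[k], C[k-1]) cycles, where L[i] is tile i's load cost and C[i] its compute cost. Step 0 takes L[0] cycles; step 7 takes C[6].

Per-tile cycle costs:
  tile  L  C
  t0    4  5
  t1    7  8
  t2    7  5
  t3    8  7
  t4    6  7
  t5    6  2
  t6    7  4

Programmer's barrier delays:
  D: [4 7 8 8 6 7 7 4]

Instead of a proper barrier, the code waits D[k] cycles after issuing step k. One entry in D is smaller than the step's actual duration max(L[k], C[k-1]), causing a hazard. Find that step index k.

k=0 barrier L[0]=4→4c, D[0]=4 ok
k=1 barrier max(L[1]=7,C[0]=5)→7c, D[1]=7 ok
k=2 barrier max(L[2]=7,C[1]=8)→8c, D[2]=8 ok
k=3 barrier max(L[3]=8,C[2]=5)→8c, D[3]=8 ok
k=4 barrier max(L[4]=6,C[3]=7)→7c, D[4]=6 SHORT
k=5 barrier max(L[5]=6,C[4]=7)→7c, D[5]=7 ok
k=6 barrier max(L[6]=7,C[5]=2)→7c, D[6]=7 ok
k=7 barrier C[6]=4→4c, D[7]=4 ok

hazard at step 4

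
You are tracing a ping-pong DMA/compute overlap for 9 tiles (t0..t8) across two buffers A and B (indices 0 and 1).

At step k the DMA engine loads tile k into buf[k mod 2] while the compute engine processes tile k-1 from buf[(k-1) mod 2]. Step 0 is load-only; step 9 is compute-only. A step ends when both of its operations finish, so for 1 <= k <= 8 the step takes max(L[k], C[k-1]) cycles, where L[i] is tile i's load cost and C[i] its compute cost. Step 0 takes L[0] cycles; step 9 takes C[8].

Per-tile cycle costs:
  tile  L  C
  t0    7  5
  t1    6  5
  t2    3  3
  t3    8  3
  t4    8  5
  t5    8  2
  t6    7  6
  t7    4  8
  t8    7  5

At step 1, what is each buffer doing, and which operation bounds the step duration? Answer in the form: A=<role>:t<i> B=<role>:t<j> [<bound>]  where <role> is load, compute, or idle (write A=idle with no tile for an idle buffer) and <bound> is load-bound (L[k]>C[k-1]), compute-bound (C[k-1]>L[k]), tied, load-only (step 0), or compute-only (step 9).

step 1: A=compute:t0 B=load:t1 [load-bound]

[0] DMA t0→A (7c) ∥ CU idle ⇒ 7c, clock 7
[1] DMA t1→B (6c) ∥ CU A:t0 (5c) ⇒ 6c, clock 13
[2] DMA t2→A (3c) ∥ CU B:t1 (5c) ⇒ 5c, clock 18
[3] DMA t3→B (8c) ∥ CU A:t2 (3c) ⇒ 8c, clock 26
[4] DMA t4→A (8c) ∥ CU B:t3 (3c) ⇒ 8c, clock 34
[5] DMA t5→B (8c) ∥ CU A:t4 (5c) ⇒ 8c, clock 42
[6] DMA t6→A (7c) ∥ CU B:t5 (2c) ⇒ 7c, clock 49
[7] DMA t7→B (4c) ∥ CU A:t6 (6c) ⇒ 6c, clock 55
[8] DMA t8→A (7c) ∥ CU B:t7 (8c) ⇒ 8c, clock 63
[9] DMA idle ∥ CU A:t8 (5c) ⇒ 5c, clock 68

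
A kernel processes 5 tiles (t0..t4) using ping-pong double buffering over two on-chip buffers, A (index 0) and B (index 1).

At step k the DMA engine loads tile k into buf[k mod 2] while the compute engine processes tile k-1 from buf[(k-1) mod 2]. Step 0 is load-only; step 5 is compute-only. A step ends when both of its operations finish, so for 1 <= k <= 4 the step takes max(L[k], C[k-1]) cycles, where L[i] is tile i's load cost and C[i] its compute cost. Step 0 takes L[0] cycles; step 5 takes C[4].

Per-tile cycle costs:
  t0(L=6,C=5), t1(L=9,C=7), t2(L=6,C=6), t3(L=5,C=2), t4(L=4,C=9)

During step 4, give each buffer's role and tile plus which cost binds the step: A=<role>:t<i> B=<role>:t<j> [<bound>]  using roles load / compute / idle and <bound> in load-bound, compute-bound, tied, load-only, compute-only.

step 4: A=load:t4 B=compute:t3 [load-bound]

  0. 6=6c; end=6; A:t0 B:-
  1. max(9,5)=9c; end=15; A:t0 B:t1
  2. max(6,7)=7c; end=22; A:t2 B:t1
  3. max(5,6)=6c; end=28; A:t2 B:t3
  4. max(4,2)=4c; end=32; A:t4 B:t3
  5. 9=9c; end=41; A:t4 B:t3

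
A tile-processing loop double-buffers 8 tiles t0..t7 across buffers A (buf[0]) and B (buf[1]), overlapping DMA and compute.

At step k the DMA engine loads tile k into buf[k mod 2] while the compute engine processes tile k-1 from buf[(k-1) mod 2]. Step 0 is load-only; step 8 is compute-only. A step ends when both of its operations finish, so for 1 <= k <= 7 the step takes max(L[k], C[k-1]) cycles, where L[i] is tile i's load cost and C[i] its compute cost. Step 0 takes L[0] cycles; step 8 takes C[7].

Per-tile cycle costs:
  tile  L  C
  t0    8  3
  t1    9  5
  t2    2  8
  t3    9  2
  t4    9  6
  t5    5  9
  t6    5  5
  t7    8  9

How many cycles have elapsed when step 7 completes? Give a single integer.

[0] DMA t0→A (8c) ∥ CU idle ⇒ 8c, clock 8
[1] DMA t1→B (9c) ∥ CU A:t0 (3c) ⇒ 9c, clock 17
[2] DMA t2→A (2c) ∥ CU B:t1 (5c) ⇒ 5c, clock 22
[3] DMA t3→B (9c) ∥ CU A:t2 (8c) ⇒ 9c, clock 31
[4] DMA t4→A (9c) ∥ CU B:t3 (2c) ⇒ 9c, clock 40
[5] DMA t5→B (5c) ∥ CU A:t4 (6c) ⇒ 6c, clock 46
[6] DMA t6→A (5c) ∥ CU B:t5 (9c) ⇒ 9c, clock 55
[7] DMA t7→B (8c) ∥ CU A:t6 (5c) ⇒ 8c, clock 63
[8] DMA idle ∥ CU B:t7 (9c) ⇒ 9c, clock 72

end_cycle[7] = 63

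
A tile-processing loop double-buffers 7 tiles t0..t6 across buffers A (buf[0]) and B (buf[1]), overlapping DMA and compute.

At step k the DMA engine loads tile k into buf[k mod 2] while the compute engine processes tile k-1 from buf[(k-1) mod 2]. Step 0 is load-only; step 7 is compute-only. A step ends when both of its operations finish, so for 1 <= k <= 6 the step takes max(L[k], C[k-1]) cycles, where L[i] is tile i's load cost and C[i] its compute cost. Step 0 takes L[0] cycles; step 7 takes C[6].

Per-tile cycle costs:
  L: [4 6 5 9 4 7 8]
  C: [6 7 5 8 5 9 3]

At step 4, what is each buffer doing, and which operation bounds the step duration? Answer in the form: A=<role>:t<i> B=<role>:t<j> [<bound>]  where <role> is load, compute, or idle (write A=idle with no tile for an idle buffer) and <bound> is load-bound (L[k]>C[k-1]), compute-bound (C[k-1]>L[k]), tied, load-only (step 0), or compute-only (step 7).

k=0 load=t0/4c comp=- wait=4 total=4
k=1 load=t1/6c comp=t0/6c wait=6 total=10
k=2 load=t2/5c comp=t1/7c wait=7 total=17
k=3 load=t3/9c comp=t2/5c wait=9 total=26
k=4 load=t4/4c comp=t3/8c wait=8 total=34
k=5 load=t5/7c comp=t4/5c wait=7 total=41
k=6 load=t6/8c comp=t5/9c wait=9 total=50
k=7 load=- comp=t6/3c wait=3 total=53

step 4: A=load:t4 B=compute:t3 [compute-bound]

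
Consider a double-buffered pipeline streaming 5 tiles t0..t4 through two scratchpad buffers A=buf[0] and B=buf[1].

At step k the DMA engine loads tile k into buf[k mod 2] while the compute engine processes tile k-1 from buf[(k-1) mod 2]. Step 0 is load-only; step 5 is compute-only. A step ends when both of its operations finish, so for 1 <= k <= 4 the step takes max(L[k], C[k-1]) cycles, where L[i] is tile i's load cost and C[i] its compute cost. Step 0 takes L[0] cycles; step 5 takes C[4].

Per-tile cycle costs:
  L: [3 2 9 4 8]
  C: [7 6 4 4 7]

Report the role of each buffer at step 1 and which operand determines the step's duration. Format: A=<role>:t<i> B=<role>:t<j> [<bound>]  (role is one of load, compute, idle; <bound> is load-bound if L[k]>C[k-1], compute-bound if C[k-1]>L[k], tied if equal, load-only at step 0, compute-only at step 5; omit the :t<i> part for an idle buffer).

step 1: A=compute:t0 B=load:t1 [compute-bound]

step 0: L[0]=3 → dur=3, Σ=3 | A=load:t0 B=idle [load-only]
step 1: L[1]=2 C[0]=7 → dur=7, Σ=10 | A=compute:t0 B=load:t1 [compute-bound]
step 2: L[2]=9 C[1]=6 → dur=9, Σ=19 | A=load:t2 B=compute:t1 [load-bound]
step 3: L[3]=4 C[2]=4 → dur=4, Σ=23 | A=compute:t2 B=load:t3 [tied]
step 4: L[4]=8 C[3]=4 → dur=8, Σ=31 | A=load:t4 B=compute:t3 [load-bound]
step 5: C[4]=7 → dur=7, Σ=38 | A=compute:t4 B=idle [compute-only]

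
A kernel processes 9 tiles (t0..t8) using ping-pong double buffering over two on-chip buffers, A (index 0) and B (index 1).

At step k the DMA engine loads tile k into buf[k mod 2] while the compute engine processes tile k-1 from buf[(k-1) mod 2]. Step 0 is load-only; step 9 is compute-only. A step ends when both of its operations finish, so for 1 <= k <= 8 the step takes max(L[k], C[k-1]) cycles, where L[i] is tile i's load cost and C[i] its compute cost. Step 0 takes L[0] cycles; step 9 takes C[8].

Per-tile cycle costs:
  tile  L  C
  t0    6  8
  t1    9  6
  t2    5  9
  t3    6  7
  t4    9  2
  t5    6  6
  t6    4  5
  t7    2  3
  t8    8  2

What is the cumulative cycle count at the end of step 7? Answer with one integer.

step 0: L[0]=6 → dur=6, Σ=6 | A=load:t0 B=idle [load-only]
step 1: L[1]=9 C[0]=8 → dur=9, Σ=15 | A=compute:t0 B=load:t1 [load-bound]
step 2: L[2]=5 C[1]=6 → dur=6, Σ=21 | A=load:t2 B=compute:t1 [compute-bound]
step 3: L[3]=6 C[2]=9 → dur=9, Σ=30 | A=compute:t2 B=load:t3 [compute-bound]
step 4: L[4]=9 C[3]=7 → dur=9, Σ=39 | A=load:t4 B=compute:t3 [load-bound]
step 5: L[5]=6 C[4]=2 → dur=6, Σ=45 | A=compute:t4 B=load:t5 [load-bound]
step 6: L[6]=4 C[5]=6 → dur=6, Σ=51 | A=load:t6 B=compute:t5 [compute-bound]
step 7: L[7]=2 C[6]=5 → dur=5, Σ=56 | A=compute:t6 B=load:t7 [compute-bound]
step 8: L[8]=8 C[7]=3 → dur=8, Σ=64 | A=load:t8 B=compute:t7 [load-bound]
step 9: C[8]=2 → dur=2, Σ=66 | A=compute:t8 B=idle [compute-only]

end_cycle[7] = 56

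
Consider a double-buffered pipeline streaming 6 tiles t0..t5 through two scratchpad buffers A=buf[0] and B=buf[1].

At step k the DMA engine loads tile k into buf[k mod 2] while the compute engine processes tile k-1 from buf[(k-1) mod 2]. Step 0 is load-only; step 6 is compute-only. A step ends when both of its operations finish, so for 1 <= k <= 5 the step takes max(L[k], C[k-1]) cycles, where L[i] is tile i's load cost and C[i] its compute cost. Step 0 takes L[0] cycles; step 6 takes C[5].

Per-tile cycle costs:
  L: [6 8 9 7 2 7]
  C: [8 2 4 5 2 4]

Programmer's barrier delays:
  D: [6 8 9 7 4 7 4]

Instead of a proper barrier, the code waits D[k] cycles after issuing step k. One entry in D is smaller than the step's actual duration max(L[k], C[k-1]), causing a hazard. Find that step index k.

hazard at step 4

step 0: need L[0]=6 = 6; D[0]=6 ok
step 1: need max(L[1]=8,C[0]=8) = 8; D[1]=8 ok
step 2: need max(L[2]=9,C[1]=2) = 9; D[2]=9 ok
step 3: need max(L[3]=7,C[2]=4) = 7; D[3]=7 ok
step 4: need max(L[4]=2,C[3]=5) = 5; D[4]=4 SHORT
step 5: need max(L[5]=7,C[4]=2) = 7; D[5]=7 ok
step 6: need C[5]=4 = 4; D[6]=4 ok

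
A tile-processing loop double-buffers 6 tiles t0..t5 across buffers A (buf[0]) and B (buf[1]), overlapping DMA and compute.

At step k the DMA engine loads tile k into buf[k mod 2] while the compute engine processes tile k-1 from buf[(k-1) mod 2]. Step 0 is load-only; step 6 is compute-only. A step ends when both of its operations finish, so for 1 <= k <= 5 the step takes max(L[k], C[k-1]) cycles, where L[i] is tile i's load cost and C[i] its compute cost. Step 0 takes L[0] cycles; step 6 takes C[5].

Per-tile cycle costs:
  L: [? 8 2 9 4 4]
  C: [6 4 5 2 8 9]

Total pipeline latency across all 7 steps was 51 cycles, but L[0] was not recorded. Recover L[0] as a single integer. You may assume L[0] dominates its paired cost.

step 0: dur = L[0]=? = L[0]  (unknown; binding)
step 1: dur = max(L[1]=8, C[0]=6) = 8
step 2: dur = max(L[2]=2, C[1]=4) = 4
step 3: dur = max(L[3]=9, C[2]=5) = 9
step 4: dur = max(L[4]=4, C[3]=2) = 4
step 5: dur = max(L[5]=4, C[4]=8) = 8
step 6: dur = C[5]=9 = 9
sum of known step durations = 42
dur[0] = total - known = 51 - 42 = 9
L[0] is the binding max in step 0, so L[0] = dur[0] = 9

L[0] = 9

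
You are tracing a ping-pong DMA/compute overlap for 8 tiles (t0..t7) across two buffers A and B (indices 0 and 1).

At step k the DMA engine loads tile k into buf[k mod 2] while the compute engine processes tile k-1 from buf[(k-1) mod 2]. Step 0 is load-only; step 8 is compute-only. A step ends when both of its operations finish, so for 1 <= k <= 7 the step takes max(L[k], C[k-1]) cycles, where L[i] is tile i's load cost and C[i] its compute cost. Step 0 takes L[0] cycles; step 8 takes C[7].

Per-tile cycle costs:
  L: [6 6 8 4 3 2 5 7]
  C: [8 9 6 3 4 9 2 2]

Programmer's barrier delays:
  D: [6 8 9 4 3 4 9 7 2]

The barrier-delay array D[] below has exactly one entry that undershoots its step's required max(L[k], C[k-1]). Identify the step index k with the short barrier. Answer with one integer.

hazard at step 3

[0] required=L[0]=6=6 vs D=6 ok
[1] required=max(L[1]=6,C[0]=8)=8 vs D=8 ok
[2] required=max(L[2]=8,C[1]=9)=9 vs D=9 ok
[3] required=max(L[3]=4,C[2]=6)=6 vs D=4 SHORT
[4] required=max(L[4]=3,C[3]=3)=3 vs D=3 ok
[5] required=max(L[5]=2,C[4]=4)=4 vs D=4 ok
[6] required=max(L[6]=5,C[5]=9)=9 vs D=9 ok
[7] required=max(L[7]=7,C[6]=2)=7 vs D=7 ok
[8] required=C[7]=2=2 vs D=2 ok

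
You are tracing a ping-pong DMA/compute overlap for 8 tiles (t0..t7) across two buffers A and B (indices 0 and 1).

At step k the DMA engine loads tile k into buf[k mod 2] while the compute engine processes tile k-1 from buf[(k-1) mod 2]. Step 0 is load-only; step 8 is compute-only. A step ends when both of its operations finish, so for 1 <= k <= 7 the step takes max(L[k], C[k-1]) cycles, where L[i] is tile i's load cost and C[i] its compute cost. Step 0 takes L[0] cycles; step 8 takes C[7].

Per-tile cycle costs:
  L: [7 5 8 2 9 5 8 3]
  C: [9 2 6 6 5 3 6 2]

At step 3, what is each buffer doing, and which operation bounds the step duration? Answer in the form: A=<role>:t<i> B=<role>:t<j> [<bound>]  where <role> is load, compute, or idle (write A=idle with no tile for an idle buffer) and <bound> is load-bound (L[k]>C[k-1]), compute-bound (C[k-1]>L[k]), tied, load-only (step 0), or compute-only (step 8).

[0] DMA t0→A (7c) ∥ CU idle ⇒ 7c, clock 7
[1] DMA t1→B (5c) ∥ CU A:t0 (9c) ⇒ 9c, clock 16
[2] DMA t2→A (8c) ∥ CU B:t1 (2c) ⇒ 8c, clock 24
[3] DMA t3→B (2c) ∥ CU A:t2 (6c) ⇒ 6c, clock 30
[4] DMA t4→A (9c) ∥ CU B:t3 (6c) ⇒ 9c, clock 39
[5] DMA t5→B (5c) ∥ CU A:t4 (5c) ⇒ 5c, clock 44
[6] DMA t6→A (8c) ∥ CU B:t5 (3c) ⇒ 8c, clock 52
[7] DMA t7→B (3c) ∥ CU A:t6 (6c) ⇒ 6c, clock 58
[8] DMA idle ∥ CU B:t7 (2c) ⇒ 2c, clock 60

step 3: A=compute:t2 B=load:t3 [compute-bound]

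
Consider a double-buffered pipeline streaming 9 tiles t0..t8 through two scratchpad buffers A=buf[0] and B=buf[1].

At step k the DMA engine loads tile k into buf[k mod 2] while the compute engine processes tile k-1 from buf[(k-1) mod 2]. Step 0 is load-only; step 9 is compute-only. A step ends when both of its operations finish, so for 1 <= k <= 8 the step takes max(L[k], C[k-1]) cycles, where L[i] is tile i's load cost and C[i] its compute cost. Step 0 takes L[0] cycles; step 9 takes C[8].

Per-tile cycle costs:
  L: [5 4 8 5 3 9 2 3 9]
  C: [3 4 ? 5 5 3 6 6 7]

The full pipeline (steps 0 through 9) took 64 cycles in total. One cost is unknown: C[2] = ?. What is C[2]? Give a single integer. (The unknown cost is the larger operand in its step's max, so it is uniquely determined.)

C[2] = 8

step 0 = dur = L[0]=5 = 5
step 1 = dur = max(L[1]=4, C[0]=3) = 4
step 2 = dur = max(L[2]=8, C[1]=4) = 8
step 3 = dur = max(L[3]=5, C[2]=?) = C[2]  (unknown; binding)
step 4 = dur = max(L[4]=3, C[3]=5) = 5
step 5 = dur = max(L[5]=9, C[4]=5) = 9
step 6 = dur = max(L[6]=2, C[5]=3) = 3
step 7 = dur = max(L[7]=3, C[6]=6) = 6
step 8 = dur = max(L[8]=9, C[7]=6) = 9
step 9 = dur = C[8]=7 = 7
sum of known step durations = 56
dur[3] = total - known = 64 - 56 = 8
C[2] is the binding max in step 3, so C[2] = dur[3] = 8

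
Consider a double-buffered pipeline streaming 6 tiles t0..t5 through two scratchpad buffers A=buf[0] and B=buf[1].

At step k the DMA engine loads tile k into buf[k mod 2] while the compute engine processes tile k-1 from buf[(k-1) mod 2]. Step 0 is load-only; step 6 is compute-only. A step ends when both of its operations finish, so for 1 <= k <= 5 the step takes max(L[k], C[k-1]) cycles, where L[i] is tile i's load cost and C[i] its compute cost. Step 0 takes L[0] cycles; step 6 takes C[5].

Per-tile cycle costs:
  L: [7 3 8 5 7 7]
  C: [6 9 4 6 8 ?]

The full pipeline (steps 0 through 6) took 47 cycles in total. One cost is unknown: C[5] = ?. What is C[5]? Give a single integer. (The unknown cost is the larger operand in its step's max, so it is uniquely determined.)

step 0 = dur = L[0]=7 = 7
step 1 = dur = max(L[1]=3, C[0]=6) = 6
step 2 = dur = max(L[2]=8, C[1]=9) = 9
step 3 = dur = max(L[3]=5, C[2]=4) = 5
step 4 = dur = max(L[4]=7, C[3]=6) = 7
step 5 = dur = max(L[5]=7, C[4]=8) = 8
step 6 = dur = C[5]=? = C[5]  (unknown; binding)
sum of known step durations = 42
dur[6] = total - known = 47 - 42 = 5
C[5] is the binding max in step 6, so C[5] = dur[6] = 5

C[5] = 5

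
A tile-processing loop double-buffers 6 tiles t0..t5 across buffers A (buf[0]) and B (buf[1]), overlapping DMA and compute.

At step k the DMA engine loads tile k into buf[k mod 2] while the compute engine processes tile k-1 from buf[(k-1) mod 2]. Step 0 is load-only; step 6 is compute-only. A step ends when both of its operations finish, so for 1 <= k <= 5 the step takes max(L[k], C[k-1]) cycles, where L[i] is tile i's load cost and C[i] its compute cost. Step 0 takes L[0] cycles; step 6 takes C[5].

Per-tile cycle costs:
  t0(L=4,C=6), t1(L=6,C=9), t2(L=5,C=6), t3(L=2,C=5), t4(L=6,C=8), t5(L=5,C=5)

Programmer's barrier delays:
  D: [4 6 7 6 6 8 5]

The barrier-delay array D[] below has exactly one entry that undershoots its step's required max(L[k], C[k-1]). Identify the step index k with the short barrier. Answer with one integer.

step 0: need L[0]=4 = 4; D[0]=4 ok
step 1: need max(L[1]=6,C[0]=6) = 6; D[1]=6 ok
step 2: need max(L[2]=5,C[1]=9) = 9; D[2]=7 SHORT
step 3: need max(L[3]=2,C[2]=6) = 6; D[3]=6 ok
step 4: need max(L[4]=6,C[3]=5) = 6; D[4]=6 ok
step 5: need max(L[5]=5,C[4]=8) = 8; D[5]=8 ok
step 6: need C[5]=5 = 5; D[6]=5 ok

hazard at step 2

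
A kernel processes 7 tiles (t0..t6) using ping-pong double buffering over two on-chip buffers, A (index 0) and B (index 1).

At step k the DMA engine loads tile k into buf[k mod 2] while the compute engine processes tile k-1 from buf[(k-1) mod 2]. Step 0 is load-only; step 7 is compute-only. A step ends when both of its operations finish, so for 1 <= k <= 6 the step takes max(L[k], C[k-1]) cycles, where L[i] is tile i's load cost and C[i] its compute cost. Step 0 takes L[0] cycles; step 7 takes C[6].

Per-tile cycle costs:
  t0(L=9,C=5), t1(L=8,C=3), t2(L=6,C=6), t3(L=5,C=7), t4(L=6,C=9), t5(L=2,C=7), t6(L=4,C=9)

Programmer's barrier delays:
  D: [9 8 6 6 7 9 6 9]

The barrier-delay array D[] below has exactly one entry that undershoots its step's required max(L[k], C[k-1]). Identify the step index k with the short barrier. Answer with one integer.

hazard at step 6

[0] required=L[0]=9=9 vs D=9 ok
[1] required=max(L[1]=8,C[0]=5)=8 vs D=8 ok
[2] required=max(L[2]=6,C[1]=3)=6 vs D=6 ok
[3] required=max(L[3]=5,C[2]=6)=6 vs D=6 ok
[4] required=max(L[4]=6,C[3]=7)=7 vs D=7 ok
[5] required=max(L[5]=2,C[4]=9)=9 vs D=9 ok
[6] required=max(L[6]=4,C[5]=7)=7 vs D=6 SHORT
[7] required=C[6]=9=9 vs D=9 ok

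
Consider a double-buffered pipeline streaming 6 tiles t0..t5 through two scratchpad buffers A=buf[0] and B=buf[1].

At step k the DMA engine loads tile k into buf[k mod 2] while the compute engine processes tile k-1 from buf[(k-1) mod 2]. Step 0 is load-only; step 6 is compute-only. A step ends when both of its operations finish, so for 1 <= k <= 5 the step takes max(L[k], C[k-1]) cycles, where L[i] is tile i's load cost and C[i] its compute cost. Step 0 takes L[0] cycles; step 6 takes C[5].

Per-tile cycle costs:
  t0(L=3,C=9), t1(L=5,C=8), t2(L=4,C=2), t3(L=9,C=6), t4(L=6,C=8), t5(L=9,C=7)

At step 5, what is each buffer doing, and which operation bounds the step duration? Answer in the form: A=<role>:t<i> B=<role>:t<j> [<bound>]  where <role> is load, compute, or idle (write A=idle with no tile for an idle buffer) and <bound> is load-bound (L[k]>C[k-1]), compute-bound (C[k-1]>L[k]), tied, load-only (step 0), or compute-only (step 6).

  0. 3=3c; end=3; A:t0 B:-
  1. max(5,9)=9c; end=12; A:t0 B:t1
  2. max(4,8)=8c; end=20; A:t2 B:t1
  3. max(9,2)=9c; end=29; A:t2 B:t3
  4. max(6,6)=6c; end=35; A:t4 B:t3
  5. max(9,8)=9c; end=44; A:t4 B:t5
  6. 7=7c; end=51; A:t4 B:t5

step 5: A=compute:t4 B=load:t5 [load-bound]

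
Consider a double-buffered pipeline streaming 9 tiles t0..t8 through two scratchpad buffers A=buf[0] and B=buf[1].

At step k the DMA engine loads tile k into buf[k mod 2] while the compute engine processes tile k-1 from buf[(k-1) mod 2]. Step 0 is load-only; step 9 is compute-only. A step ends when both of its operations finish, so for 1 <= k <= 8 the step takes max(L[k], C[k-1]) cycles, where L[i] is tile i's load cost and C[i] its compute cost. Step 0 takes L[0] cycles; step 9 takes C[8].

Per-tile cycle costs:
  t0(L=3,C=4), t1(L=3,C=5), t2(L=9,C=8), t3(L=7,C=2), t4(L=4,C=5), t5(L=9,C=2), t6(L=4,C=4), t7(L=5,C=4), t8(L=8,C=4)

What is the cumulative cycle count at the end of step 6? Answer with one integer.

[0] DMA t0→A (3c) ∥ CU idle ⇒ 3c, clock 3
[1] DMA t1→B (3c) ∥ CU A:t0 (4c) ⇒ 4c, clock 7
[2] DMA t2→A (9c) ∥ CU B:t1 (5c) ⇒ 9c, clock 16
[3] DMA t3→B (7c) ∥ CU A:t2 (8c) ⇒ 8c, clock 24
[4] DMA t4→A (4c) ∥ CU B:t3 (2c) ⇒ 4c, clock 28
[5] DMA t5→B (9c) ∥ CU A:t4 (5c) ⇒ 9c, clock 37
[6] DMA t6→A (4c) ∥ CU B:t5 (2c) ⇒ 4c, clock 41
[7] DMA t7→B (5c) ∥ CU A:t6 (4c) ⇒ 5c, clock 46
[8] DMA t8→A (8c) ∥ CU B:t7 (4c) ⇒ 8c, clock 54
[9] DMA idle ∥ CU A:t8 (4c) ⇒ 4c, clock 58

end_cycle[6] = 41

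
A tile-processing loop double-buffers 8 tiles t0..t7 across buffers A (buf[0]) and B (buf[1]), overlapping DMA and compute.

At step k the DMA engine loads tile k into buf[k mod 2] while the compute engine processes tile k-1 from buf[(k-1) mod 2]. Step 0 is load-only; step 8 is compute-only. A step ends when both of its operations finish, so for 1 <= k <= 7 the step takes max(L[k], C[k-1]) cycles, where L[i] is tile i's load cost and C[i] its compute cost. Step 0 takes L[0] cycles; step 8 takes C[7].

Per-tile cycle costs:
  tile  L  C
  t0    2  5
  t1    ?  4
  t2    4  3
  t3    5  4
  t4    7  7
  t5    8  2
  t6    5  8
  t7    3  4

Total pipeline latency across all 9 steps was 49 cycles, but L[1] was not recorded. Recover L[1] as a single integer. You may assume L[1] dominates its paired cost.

step 0 = dur = L[0]=2 = 2
step 1 = dur = max(L[1]=?, C[0]=5) = L[1]  (unknown; binding)
step 2 = dur = max(L[2]=4, C[1]=4) = 4
step 3 = dur = max(L[3]=5, C[2]=3) = 5
step 4 = dur = max(L[4]=7, C[3]=4) = 7
step 5 = dur = max(L[5]=8, C[4]=7) = 8
step 6 = dur = max(L[6]=5, C[5]=2) = 5
step 7 = dur = max(L[7]=3, C[6]=8) = 8
step 8 = dur = C[7]=4 = 4
sum of known step durations = 43
dur[1] = total - known = 49 - 43 = 6
L[1] is the binding max in step 1, so L[1] = dur[1] = 6

L[1] = 6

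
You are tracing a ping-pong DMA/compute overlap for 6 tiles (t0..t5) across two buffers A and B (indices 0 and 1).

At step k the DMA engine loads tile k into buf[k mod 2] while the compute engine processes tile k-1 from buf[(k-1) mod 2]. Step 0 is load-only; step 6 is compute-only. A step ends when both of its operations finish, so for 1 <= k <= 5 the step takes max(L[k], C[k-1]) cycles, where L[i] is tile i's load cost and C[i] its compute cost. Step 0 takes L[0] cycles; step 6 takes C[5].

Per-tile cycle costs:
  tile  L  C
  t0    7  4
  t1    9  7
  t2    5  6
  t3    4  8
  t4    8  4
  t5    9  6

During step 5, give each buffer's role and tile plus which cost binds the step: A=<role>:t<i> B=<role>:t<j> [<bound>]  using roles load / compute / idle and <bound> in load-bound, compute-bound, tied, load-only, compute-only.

  0. 7=7c; end=7; A:t0 B:-
  1. max(9,4)=9c; end=16; A:t0 B:t1
  2. max(5,7)=7c; end=23; A:t2 B:t1
  3. max(4,6)=6c; end=29; A:t2 B:t3
  4. max(8,8)=8c; end=37; A:t4 B:t3
  5. max(9,4)=9c; end=46; A:t4 B:t5
  6. 6=6c; end=52; A:t4 B:t5

step 5: A=compute:t4 B=load:t5 [load-bound]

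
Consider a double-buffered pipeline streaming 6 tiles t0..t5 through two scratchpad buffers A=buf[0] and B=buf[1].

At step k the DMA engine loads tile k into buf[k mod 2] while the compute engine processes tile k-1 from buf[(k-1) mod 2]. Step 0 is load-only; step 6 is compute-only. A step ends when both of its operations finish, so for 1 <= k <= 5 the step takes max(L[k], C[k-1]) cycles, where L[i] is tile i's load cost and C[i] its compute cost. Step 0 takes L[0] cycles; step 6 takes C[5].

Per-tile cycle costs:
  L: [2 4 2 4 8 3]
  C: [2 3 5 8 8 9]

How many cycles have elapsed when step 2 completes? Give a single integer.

  0. 2=2c; end=2; A:t0 B:-
  1. max(4,2)=4c; end=6; A:t0 B:t1
  2. max(2,3)=3c; end=9; A:t2 B:t1
  3. max(4,5)=5c; end=14; A:t2 B:t3
  4. max(8,8)=8c; end=22; A:t4 B:t3
  5. max(3,8)=8c; end=30; A:t4 B:t5
  6. 9=9c; end=39; A:t4 B:t5

end_cycle[2] = 9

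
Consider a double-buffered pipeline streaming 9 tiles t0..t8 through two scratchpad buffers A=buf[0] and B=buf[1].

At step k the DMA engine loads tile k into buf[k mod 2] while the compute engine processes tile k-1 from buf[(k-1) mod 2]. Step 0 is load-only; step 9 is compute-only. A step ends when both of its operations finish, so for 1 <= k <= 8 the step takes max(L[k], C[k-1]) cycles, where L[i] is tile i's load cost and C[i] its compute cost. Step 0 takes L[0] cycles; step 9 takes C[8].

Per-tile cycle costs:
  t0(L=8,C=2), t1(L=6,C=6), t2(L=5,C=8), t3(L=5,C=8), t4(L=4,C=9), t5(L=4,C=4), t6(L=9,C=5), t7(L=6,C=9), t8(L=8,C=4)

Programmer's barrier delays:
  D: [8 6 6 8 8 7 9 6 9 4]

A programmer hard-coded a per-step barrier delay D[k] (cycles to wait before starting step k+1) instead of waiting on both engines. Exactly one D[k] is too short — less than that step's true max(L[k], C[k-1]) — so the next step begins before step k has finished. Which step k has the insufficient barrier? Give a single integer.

step 0: need L[0]=8 = 8; D[0]=8 ok
step 1: need max(L[1]=6,C[0]=2) = 6; D[1]=6 ok
step 2: need max(L[2]=5,C[1]=6) = 6; D[2]=6 ok
step 3: need max(L[3]=5,C[2]=8) = 8; D[3]=8 ok
step 4: need max(L[4]=4,C[3]=8) = 8; D[4]=8 ok
step 5: need max(L[5]=4,C[4]=9) = 9; D[5]=7 SHORT
step 6: need max(L[6]=9,C[5]=4) = 9; D[6]=9 ok
step 7: need max(L[7]=6,C[6]=5) = 6; D[7]=6 ok
step 8: need max(L[8]=8,C[7]=9) = 9; D[8]=9 ok
step 9: need C[8]=4 = 4; D[9]=4 ok

hazard at step 5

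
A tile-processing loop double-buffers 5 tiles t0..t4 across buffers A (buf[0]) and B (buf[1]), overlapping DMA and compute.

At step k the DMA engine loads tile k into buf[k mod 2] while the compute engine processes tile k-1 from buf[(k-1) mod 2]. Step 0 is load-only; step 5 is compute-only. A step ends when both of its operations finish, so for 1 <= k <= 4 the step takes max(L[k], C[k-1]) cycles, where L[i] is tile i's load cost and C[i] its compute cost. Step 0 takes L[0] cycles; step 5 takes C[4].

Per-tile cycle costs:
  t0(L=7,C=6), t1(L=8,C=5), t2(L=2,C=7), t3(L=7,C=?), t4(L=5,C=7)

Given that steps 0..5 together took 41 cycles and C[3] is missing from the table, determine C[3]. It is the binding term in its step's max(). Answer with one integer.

C[3] = 7

step 0 → dur = L[0]=7 = 7
step 1 → dur = max(L[1]=8, C[0]=6) = 8
step 2 → dur = max(L[2]=2, C[1]=5) = 5
step 3 → dur = max(L[3]=7, C[2]=7) = 7
step 4 → dur = max(L[4]=5, C[3]=?) = C[3]  (unknown; binding)
step 5 → dur = C[4]=7 = 7
sum of known step durations = 34
dur[4] = total - known = 41 - 34 = 7
C[3] is the binding max in step 4, so C[3] = dur[4] = 7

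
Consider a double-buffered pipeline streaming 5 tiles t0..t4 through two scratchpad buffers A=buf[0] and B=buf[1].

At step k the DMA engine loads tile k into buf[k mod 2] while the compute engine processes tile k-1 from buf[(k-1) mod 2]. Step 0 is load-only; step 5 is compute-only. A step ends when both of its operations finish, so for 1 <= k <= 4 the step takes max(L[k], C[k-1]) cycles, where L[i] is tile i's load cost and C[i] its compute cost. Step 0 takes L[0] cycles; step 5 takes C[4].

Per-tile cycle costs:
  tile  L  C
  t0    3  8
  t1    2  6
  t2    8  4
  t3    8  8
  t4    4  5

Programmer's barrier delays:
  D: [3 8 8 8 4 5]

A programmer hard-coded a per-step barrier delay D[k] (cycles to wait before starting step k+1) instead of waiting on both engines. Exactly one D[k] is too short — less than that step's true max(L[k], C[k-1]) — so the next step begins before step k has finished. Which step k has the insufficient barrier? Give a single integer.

[0] required=L[0]=3=3 vs D=3 ok
[1] required=max(L[1]=2,C[0]=8)=8 vs D=8 ok
[2] required=max(L[2]=8,C[1]=6)=8 vs D=8 ok
[3] required=max(L[3]=8,C[2]=4)=8 vs D=8 ok
[4] required=max(L[4]=4,C[3]=8)=8 vs D=4 SHORT
[5] required=C[4]=5=5 vs D=5 ok

hazard at step 4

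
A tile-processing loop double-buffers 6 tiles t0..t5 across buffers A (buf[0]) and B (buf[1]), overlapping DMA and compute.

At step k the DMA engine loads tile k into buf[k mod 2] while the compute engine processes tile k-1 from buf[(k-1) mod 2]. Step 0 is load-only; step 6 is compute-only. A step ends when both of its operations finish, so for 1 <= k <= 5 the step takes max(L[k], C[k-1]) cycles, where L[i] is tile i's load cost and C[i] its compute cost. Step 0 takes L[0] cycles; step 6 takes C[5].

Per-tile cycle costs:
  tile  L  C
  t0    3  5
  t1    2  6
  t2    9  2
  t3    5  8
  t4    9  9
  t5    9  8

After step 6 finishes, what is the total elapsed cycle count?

k=0 load=t0/3c comp=- wait=3 total=3
k=1 load=t1/2c comp=t0/5c wait=5 total=8
k=2 load=t2/9c comp=t1/6c wait=9 total=17
k=3 load=t3/5c comp=t2/2c wait=5 total=22
k=4 load=t4/9c comp=t3/8c wait=9 total=31
k=5 load=t5/9c comp=t4/9c wait=9 total=40
k=6 load=- comp=t5/8c wait=8 total=48

end_cycle[6] = 48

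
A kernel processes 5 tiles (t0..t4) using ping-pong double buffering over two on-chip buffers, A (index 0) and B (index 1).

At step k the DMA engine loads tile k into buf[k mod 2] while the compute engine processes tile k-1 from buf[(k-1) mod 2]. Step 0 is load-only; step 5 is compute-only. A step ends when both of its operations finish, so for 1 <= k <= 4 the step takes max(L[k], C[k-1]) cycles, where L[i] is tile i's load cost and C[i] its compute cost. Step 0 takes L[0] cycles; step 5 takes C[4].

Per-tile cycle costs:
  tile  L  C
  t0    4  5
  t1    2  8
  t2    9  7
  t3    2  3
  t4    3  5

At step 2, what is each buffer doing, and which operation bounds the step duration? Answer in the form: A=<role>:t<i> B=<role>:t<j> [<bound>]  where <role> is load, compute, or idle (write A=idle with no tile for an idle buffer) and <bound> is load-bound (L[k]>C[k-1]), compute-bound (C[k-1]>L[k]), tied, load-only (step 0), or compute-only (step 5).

k=0 load=t0/4c comp=- wait=4 total=4
k=1 load=t1/2c comp=t0/5c wait=5 total=9
k=2 load=t2/9c comp=t1/8c wait=9 total=18
k=3 load=t3/2c comp=t2/7c wait=7 total=25
k=4 load=t4/3c comp=t3/3c wait=3 total=28
k=5 load=- comp=t4/5c wait=5 total=33

step 2: A=load:t2 B=compute:t1 [load-bound]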